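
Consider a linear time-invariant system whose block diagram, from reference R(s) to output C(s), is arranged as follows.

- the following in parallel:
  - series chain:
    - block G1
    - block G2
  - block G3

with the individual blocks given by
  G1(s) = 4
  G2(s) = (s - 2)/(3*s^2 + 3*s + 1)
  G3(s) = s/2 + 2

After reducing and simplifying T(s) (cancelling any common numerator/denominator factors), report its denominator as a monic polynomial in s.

Step 1: series reduction of G1, G2 gives (4*s - 8)/(3*s^2 + 3*s + 1)
Step 2: sum the parallel branches (G1*G2), G3 gives (3*s^3 + 15*s^2 + 21*s - 12)/(6*s^2 + 6*s + 2)
No further cancellation is possible in the step-2 result, so that is T(s). Its denominator becomes monic after dividing by the leading coefficient 6.

Final answer: s^2 + s + 1/3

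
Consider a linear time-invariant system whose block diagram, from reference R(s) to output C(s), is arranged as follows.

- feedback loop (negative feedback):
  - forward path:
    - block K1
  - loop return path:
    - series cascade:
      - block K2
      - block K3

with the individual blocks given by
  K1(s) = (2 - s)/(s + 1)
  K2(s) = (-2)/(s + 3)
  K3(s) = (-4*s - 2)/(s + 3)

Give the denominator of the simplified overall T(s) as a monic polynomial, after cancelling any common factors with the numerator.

Step 1. cascade K2, K3; result (8*s + 4)/(s^2 + 6*s + 9)
Step 2. reduce the feedback loop with forward K1 and return (K2*K3); result (-s^3 - 4*s^2 + 3*s + 18)/(s^3 - s^2 + 27*s + 17)
The result of step 2 is T(s) in lowest terms. Its denominator already has leading coefficient 1, so it is monic as it stands.

Therefore the answer is s^3 - s^2 + 27*s + 17.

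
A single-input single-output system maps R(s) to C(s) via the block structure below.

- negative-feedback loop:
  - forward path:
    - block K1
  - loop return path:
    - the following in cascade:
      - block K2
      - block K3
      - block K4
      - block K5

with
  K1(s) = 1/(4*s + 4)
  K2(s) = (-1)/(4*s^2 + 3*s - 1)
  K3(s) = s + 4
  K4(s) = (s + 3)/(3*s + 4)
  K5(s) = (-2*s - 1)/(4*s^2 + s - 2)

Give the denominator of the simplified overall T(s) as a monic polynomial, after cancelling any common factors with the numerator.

1. series reduction of K2, K3, K4, K5; result (2*s^3 + 15*s^2 + 31*s + 12)/(48*s^5 + 112*s^4 + 37*s^3 - 57*s^2 - 22*s + 8)
2. close the feedback loop around K1, (K2*K3*K4*K5); result (48*s^5 + 112*s^4 + 37*s^3 - 57*s^2 - 22*s + 8)/(192*s^6 + 640*s^5 + 596*s^4 - 78*s^3 - 301*s^2 - 25*s + 44)
That last expression is T(s), already simplified. Scaling its denominator by 1/192 (the reciprocal of the leading coefficient) yields the monic denominator.

Answer: s^6 + 10*s^5/3 + 149*s^4/48 - 13*s^3/32 - 301*s^2/192 - 25*s/192 + 11/48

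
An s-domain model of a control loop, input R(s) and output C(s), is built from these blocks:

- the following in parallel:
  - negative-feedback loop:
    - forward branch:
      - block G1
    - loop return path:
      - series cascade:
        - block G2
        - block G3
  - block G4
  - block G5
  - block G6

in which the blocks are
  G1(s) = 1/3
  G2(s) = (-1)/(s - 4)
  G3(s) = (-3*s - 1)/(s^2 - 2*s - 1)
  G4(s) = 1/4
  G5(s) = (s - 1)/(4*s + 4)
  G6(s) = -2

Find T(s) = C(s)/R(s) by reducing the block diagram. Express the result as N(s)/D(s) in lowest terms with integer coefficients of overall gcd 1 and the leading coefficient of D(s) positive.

Step 1. cascade G2, G3 gives (3*s + 1)/(s^3 - 6*s^2 + 7*s + 4)
Step 2. close the feedback loop around G1, (G2*G3) gives (s^3 - 6*s^2 + 7*s + 4)/(3*s^3 - 18*s^2 + 24*s + 13)
Step 3. add [G1/(1+G1*(G2*G3))], G4, G5, G6 (parallel), which is the overall transfer function T(s) = C(s)/R(s) in lowest terms

Hence the answer: (-7*s^4 + 32*s^3 + 2*s^2 - 113*s - 44)/(6*s^4 - 30*s^3 + 12*s^2 + 74*s + 26)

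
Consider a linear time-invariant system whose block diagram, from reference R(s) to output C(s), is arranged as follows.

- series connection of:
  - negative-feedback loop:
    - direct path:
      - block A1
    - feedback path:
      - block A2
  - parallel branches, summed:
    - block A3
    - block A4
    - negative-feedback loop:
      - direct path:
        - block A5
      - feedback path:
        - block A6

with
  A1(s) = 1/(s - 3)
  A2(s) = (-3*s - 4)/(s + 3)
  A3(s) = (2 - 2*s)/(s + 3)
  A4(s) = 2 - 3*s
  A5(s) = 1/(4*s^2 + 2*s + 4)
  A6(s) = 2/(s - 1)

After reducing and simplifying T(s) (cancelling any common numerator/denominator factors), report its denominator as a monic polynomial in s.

Answer: s^5 - 7*s^4/2 - 11*s^3 + 9*s^2/2 - 5*s + 13/2

Working:
Step 1. feedback reduction of A1, A2; result (s + 3)/(s^2 - 3*s - 13)
Step 2. close the feedback loop around A5, A6; result (s - 1)/(4*s^3 - 2*s^2 + 2*s - 2)
Step 3. add A3, A4, [A5/(1+A5*A6)] (parallel); result (-12*s^5 - 30*s^4 + 44*s^3 - 27*s^2 + 36*s - 19)/(4*s^4 + 10*s^3 - 4*s^2 + 4*s - 6)
Step 4. series reduction of [A1/(1+A1*A2)], (A3+A4+[A5/(1+A5*A6)]); result (-12*s^5 - 30*s^4 + 44*s^3 - 27*s^2 + 36*s - 19)/(4*s^5 - 14*s^4 - 44*s^3 + 18*s^2 - 20*s + 26)
Step 4 gives the fully reduced T(s), with no common factor left to cancel. The denominator's leading coefficient is 4, so divide each of its coefficients by 4 to get the monic form.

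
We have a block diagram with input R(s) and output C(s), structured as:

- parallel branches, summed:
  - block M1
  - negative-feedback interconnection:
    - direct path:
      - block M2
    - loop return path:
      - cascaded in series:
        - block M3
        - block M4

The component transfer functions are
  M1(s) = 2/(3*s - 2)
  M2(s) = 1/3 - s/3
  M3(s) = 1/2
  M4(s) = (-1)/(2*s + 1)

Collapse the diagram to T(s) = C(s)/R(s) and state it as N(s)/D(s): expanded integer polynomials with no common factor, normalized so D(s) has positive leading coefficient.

Reducing step by step:

(1) multiply M3, M4 (series) gives (-1)/(4*s + 2)
(2) close the feedback loop around M2, (M3*M4) gives (-4*s^2 + 2*s + 2)/(13*s + 5)
(3) sum the parallel branches M1, [M2/(1+M2*(M3*M4))]; the result is T(s) itself (integer coefficients, no common factor, positive leading denominator coefficient)

Answer: (-12*s^3 + 14*s^2 + 28*s + 6)/(39*s^2 - 11*s - 10)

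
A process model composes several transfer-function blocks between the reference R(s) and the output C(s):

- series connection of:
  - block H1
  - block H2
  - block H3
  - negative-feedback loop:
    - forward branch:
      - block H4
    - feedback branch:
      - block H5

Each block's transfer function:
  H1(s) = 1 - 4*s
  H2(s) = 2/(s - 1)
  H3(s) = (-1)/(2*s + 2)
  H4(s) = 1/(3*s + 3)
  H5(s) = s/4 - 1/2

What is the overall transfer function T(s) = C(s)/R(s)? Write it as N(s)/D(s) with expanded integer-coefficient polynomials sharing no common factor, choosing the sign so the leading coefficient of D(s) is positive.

The answer is (16*s - 4)/(13*s^3 + 10*s^2 - 13*s - 10).

Reasoning:
Step 1. apply the feedback formula to H4, H5, giving 4/(13*s + 10)
Step 2. cascade H1, H2, H3, [H4/(1+H4*H5)], giving the overall T(s)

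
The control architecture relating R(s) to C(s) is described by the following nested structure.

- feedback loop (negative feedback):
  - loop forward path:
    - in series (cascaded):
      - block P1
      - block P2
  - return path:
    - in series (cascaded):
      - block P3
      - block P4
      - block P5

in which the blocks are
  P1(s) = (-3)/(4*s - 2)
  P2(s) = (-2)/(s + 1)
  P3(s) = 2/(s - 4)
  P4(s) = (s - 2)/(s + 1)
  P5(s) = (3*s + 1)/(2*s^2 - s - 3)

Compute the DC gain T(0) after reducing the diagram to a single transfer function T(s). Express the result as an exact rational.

Reducing step by step:

(1) reduce the series chain P1, P2: 3/(2*s^2 + s - 1)
(2) multiply P3, P4, P5 (series): (6*s^2 - 10*s - 4)/(2*s^4 - 7*s^3 - 8*s^2 + 13*s + 12)
(3) apply the feedback formula to (P1*P2), (P3*P4*P5): (6*s^4 - 21*s^3 - 24*s^2 + 39*s + 36)/(4*s^6 - 12*s^5 - 25*s^4 + 25*s^3 + 63*s^2 - 31*s - 24)
That last expression is T(s); at s = 0 only the constant terms survive, so T(0) = 36/(-24) = -3/2.

Answer: -3/2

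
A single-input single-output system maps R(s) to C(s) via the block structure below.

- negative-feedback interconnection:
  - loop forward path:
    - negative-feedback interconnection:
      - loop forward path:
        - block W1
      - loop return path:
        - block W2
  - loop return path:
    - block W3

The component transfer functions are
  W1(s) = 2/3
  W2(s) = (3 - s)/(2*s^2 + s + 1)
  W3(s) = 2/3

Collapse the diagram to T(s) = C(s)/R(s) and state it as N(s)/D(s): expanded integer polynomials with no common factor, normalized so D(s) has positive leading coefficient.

1. close the feedback loop around W1, W2: (4*s^2 + 2*s + 2)/(6*s^2 + s + 9)
2. feedback reduction of [W1/(1+W1*W2)], W3 - this is the overall T(s), already in the required normalized form

Answer: (12*s^2 + 6*s + 6)/(26*s^2 + 7*s + 31)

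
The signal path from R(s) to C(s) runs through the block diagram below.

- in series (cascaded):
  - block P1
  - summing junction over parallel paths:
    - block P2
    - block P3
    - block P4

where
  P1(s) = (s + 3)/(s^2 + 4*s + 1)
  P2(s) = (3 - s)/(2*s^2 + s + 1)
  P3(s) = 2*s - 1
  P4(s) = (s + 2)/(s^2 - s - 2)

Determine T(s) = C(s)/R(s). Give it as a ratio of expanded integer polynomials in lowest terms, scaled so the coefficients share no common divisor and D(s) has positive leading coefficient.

The answer is (4*s^6 + 8*s^5 - 18*s^4 - 11*s^3 + 22*s^2 + s - 6)/(2*s^6 + 7*s^5 - 6*s^4 - 20*s^3 - 18*s^2 - 11*s - 2).

Reasoning:
1. add P2, P3, P4 (parallel) = (4*s^5 - 4*s^4 - 6*s^3 + 7*s^2 + s - 2)/(2*s^4 - s^3 - 4*s^2 - 3*s - 2)
2. multiply P1, (P2+P3+P4) (series): this yields T(s), and no further normalization is needed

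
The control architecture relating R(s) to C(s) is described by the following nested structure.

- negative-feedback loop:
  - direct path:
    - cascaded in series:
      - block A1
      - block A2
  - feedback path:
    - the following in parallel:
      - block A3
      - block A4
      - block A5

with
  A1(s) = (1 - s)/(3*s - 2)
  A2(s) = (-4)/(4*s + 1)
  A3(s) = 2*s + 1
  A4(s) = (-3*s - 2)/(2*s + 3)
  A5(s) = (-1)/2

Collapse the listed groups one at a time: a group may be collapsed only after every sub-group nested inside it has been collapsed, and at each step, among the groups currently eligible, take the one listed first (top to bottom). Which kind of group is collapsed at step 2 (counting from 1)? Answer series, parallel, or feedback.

Answer: parallel

Working:
[1] reduce the series chain A1, A2
[2] sum the parallel branches A3, A4, A5
[3] close the feedback loop around (A1*A2), (A3+A4+A5)
At step 2 the group reduced is parallel.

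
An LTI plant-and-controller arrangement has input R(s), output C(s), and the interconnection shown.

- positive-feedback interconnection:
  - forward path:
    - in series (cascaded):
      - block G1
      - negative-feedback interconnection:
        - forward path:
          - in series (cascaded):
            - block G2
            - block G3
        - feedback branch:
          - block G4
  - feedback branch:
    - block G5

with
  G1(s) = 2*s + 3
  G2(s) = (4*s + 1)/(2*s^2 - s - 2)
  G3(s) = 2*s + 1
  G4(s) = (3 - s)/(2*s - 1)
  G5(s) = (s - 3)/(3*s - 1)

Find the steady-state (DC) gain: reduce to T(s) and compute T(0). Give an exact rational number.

Reducing step by step:

1. cascade G2, G3, giving (8*s^2 + 6*s + 1)/(2*s^2 - s - 2)
2. feedback reduction of (G2*G3), G4, giving (-16*s^3 - 4*s^2 + 4*s + 1)/(4*s^3 - 14*s^2 - 14*s - 5)
3. combine G1, [(G2*G3)/(1+(G2*G3)*G4)] in series, giving (-32*s^4 - 56*s^3 - 4*s^2 + 14*s + 3)/(4*s^3 - 14*s^2 - 14*s - 5)
4. apply the feedback formula to (G1*[(G2*G3)/(1+(G2*G3)*G4)]), G5, giving (-96*s^5 - 136*s^4 + 44*s^3 + 46*s^2 - 5*s - 3)/(32*s^5 - 28*s^4 - 210*s^3 - 54*s^2 + 38*s + 14)
The step-4 result is T(s). Setting s = 0: T(0) = -3/14.

Answer: -3/14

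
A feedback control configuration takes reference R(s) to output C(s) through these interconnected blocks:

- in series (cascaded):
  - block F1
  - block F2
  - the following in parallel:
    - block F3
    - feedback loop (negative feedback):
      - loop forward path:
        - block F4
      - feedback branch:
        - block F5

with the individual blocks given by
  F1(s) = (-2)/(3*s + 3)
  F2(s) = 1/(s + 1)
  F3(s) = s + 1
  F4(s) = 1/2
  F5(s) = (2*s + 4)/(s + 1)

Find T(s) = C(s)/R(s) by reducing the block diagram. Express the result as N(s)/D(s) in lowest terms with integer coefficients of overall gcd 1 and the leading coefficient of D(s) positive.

Step 1 - feedback reduction of F4, F5; result (s + 1)/(4*s + 6)
Step 2 - reduce the parallel group F3, [F4/(1+F4*F5)]; result (4*s^2 + 11*s + 7)/(4*s + 6)
Step 3 - multiply F1, F2, (F3+[F4/(1+F4*F5)]) (series); the result is T(s) itself (integer coefficients, no common factor, positive leading denominator coefficient)

Hence the answer: (-4*s - 7)/(6*s^2 + 15*s + 9)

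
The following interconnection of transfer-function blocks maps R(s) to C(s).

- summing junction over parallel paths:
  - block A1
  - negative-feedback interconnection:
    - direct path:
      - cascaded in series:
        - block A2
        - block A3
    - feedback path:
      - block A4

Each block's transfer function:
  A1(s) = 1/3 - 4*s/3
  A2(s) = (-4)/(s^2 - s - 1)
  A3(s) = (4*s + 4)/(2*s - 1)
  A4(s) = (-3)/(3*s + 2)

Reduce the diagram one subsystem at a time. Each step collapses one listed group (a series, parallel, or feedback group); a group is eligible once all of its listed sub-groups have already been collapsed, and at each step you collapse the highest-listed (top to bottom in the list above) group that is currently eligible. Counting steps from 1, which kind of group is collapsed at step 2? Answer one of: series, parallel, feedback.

1. multiply A2, A3 (series)
2. apply the feedback formula to (A2*A3), A4
3. combine A1, [(A2*A3)/(1+(A2*A3)*A4)] in parallel
The group at step 2 is a feedback group.

Therefore the answer is feedback.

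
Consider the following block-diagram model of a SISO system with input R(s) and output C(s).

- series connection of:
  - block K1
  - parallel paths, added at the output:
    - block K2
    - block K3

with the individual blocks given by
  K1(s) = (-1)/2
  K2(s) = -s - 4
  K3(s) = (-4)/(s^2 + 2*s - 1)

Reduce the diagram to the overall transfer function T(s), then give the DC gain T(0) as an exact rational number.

Reducing step by step:

Step 1: reduce the parallel group K2, K3 = (-s^3 - 6*s^2 - 7*s)/(s^2 + 2*s - 1)
Step 2: cascade K1, (K2+K3) = (s^3 + 6*s^2 + 7*s)/(2*s^2 + 4*s - 2)
The step-2 result is T(s). Setting s = 0: T(0) = 0/(-2) = 0.

Answer: 0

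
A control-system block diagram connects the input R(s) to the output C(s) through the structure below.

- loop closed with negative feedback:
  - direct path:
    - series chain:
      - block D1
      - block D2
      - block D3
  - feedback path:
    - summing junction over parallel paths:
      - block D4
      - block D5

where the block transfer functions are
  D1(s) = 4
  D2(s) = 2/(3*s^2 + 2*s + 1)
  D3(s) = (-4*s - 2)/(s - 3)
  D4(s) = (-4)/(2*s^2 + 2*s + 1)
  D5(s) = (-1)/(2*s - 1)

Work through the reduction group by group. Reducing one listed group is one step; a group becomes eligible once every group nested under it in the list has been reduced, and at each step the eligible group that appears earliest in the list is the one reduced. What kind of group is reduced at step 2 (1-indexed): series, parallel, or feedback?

Step 1 - combine D1, D2, D3 in series
Step 2 - parallel reduction of D4, D5
Step 3 - feedback reduction of (D1*D2*D3), (D4+D5)
Step 2 collapses a parallel group.

Therefore the answer is parallel.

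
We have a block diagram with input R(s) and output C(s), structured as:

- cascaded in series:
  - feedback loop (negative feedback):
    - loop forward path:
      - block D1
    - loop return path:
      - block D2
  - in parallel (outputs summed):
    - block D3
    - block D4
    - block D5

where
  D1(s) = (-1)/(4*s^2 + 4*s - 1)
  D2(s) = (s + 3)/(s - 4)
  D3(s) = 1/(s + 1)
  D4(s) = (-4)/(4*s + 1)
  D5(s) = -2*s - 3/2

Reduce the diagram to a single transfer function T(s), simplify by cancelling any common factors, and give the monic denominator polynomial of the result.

(1) close the feedback loop around D1, D2: (4 - s)/(4*s^3 - 12*s^2 - 18*s + 1)
(2) sum the parallel branches D3, D4, D5: (-16*s^3 - 32*s^2 - 19*s - 9)/(8*s^2 + 10*s + 2)
(3) reduce the series chain [D1/(1+D1*D2)], (D3+D4+D5): (16*s^4 - 32*s^3 - 109*s^2 - 67*s - 36)/(32*s^5 - 56*s^4 - 256*s^3 - 196*s^2 - 26*s + 2)
Step 3 gives the fully reduced T(s), with no common factor left to cancel. The denominator's leading coefficient is 32, so divide each of its coefficients by 32 to get the monic form.

Therefore the answer is s^5 - 7*s^4/4 - 8*s^3 - 49*s^2/8 - 13*s/16 + 1/16.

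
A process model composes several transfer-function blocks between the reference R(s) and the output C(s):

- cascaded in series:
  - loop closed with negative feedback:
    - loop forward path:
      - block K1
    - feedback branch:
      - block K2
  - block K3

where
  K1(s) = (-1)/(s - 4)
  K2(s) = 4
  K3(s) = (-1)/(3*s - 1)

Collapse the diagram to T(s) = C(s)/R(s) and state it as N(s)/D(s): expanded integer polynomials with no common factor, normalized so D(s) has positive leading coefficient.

Reducing step by step:

1. close the feedback loop around K1, K2; result (-1)/(s - 8)
2. cascade [K1/(1+K1*K2)], K3; the result is T(s) itself (integer coefficients, no common factor, positive leading denominator coefficient)

Answer: 1/(3*s^2 - 25*s + 8)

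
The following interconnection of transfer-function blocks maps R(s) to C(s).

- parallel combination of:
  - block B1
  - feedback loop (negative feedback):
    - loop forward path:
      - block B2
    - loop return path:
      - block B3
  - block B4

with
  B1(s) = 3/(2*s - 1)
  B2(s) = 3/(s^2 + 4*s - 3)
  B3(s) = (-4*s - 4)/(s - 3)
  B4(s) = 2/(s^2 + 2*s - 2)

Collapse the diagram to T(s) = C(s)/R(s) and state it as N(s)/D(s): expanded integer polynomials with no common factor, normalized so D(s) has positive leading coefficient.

Step 1 - feedback reduction of B2, B3, giving (3*s - 9)/(s^3 + s^2 - 27*s - 3)
Step 2 - sum the parallel branches B1, [B2/(1+B2*B3)], B4, giving the overall T(s)

Answer: (3*s^5 + 19*s^4 - 88*s^3 - 332*s^2 + 246*s + 6)/(2*s^6 + 5*s^5 - 57*s^4 - 91*s^3 + 155*s^2 - 36*s - 6)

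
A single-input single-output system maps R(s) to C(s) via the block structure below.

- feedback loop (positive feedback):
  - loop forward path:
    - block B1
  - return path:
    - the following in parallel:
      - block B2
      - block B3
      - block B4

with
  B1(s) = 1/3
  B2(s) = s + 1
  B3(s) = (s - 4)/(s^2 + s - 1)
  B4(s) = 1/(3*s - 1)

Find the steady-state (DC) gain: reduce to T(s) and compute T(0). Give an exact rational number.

Reducing step by step:

Step 1 - sum the parallel branches B2, B3, B4 gives (3*s^4 + 5*s^3 + 2*s^2 - 15*s + 4)/(3*s^3 + 2*s^2 - 4*s + 1)
Step 2 - reduce the feedback loop with forward B1 and return (B2+B3+B4) gives (-3*s^3 - 2*s^2 + 4*s - 1)/(3*s^4 - 4*s^3 - 4*s^2 - 3*s + 1)
Step 2 gives the overall T(s). Then T(0) = -1/1 = -1.

Answer: -1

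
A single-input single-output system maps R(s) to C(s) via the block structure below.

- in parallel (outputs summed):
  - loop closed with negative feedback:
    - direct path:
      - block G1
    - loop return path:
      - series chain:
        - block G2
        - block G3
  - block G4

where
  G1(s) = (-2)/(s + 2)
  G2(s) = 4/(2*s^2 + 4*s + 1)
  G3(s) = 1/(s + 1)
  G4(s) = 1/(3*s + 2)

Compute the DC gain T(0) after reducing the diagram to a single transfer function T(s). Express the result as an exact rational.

(1) series reduction of G2, G3; result 4/(2*s^3 + 6*s^2 + 5*s + 1)
(2) collapse the loop (G1 forward, (G2*G3) return); result (-4*s^3 - 12*s^2 - 10*s - 2)/(2*s^4 + 10*s^3 + 17*s^2 + 11*s - 6)
(3) reduce the parallel group [G1/(1+G1*(G2*G3))], G4; result (-10*s^4 - 34*s^3 - 37*s^2 - 15*s - 10)/(6*s^5 + 34*s^4 + 71*s^3 + 67*s^2 + 4*s - 12)
The step-3 result is T(s). Setting s = 0: T(0) = -10/(-12) = 5/6.

Therefore the answer is 5/6.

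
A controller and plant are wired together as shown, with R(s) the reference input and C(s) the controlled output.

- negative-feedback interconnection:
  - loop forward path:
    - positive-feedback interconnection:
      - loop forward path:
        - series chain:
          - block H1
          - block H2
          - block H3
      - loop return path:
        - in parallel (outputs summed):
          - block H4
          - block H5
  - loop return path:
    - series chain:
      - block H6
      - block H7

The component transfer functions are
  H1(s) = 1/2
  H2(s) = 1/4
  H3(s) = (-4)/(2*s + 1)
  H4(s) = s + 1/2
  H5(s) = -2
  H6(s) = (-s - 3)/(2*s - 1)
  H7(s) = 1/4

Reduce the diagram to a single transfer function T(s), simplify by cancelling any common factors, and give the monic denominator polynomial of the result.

Reducing step by step:

1. reduce the series chain H1, H2, H3: (-1)/(4*s + 2)
2. sum the parallel branches H4, H5: s - 3/2
3. apply the feedback formula to (H1*H2*H3), (H4+H5): (-2)/(10*s + 1)
4. series reduction of H6, H7: (-s - 3)/(8*s - 4)
5. collapse the loop ([(H1*H2*H3)/(1-(H1*H2*H3)*(H4+H5))] forward, (H6*H7) return): (4 - 8*s)/(40*s^2 - 15*s + 1)
T(s) is the step-5 result (common factors already cancelled). Leading coefficient of the denominator: 40. Divide through by 40 for the monic polynomial.

Answer: s^2 - 3*s/8 + 1/40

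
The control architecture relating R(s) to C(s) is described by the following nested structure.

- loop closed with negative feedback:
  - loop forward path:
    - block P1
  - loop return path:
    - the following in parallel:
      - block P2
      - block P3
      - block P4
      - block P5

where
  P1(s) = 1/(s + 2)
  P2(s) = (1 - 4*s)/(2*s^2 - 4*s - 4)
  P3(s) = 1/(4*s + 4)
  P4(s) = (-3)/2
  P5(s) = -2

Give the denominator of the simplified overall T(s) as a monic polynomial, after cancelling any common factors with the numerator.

1. add P2, P3, P4, P5 (parallel) gives (-14*s^3 + 7*s^2 + 48*s + 28)/(4*s^3 - 4*s^2 - 16*s - 8)
2. close the feedback loop around P1, (P2+P3+P4+P5) gives (4*s^3 - 4*s^2 - 16*s - 8)/(4*s^4 - 10*s^3 - 17*s^2 + 8*s + 12)
That last expression is T(s), already simplified. Scaling its denominator by 1/4 (the reciprocal of the leading coefficient) yields the monic denominator.

Answer: s^4 - 5*s^3/2 - 17*s^2/4 + 2*s + 3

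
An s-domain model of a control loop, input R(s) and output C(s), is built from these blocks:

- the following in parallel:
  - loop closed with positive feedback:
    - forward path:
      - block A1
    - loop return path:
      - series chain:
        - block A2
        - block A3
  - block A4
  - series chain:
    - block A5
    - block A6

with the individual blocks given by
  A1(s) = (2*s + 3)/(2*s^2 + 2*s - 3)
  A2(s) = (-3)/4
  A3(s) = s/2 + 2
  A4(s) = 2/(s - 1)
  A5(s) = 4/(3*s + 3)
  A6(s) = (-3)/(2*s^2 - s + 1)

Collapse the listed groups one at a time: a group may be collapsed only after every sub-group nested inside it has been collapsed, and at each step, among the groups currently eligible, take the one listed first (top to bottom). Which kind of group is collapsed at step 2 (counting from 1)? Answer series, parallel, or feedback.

Answer: feedback

Working:
Step 1. series reduction of A2, A3
Step 2. apply the feedback formula to A1, (A2*A3)
Step 3. combine A5, A6 in series
Step 4. reduce the parallel group [A1/(1-A1*(A2*A3))], A4, (A5*A6)
Step 2: feedback.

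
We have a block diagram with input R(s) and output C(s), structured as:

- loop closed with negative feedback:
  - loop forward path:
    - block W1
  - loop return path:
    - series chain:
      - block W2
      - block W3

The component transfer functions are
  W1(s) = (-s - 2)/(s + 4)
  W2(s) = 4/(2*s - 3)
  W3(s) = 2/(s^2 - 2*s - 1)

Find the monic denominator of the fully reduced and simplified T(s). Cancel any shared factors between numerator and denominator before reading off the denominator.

(1) cascade W2, W3; result 8/(2*s^3 - 7*s^2 + 4*s + 3)
(2) feedback reduction of W1, (W2*W3); result (-2*s^4 + 3*s^3 + 10*s^2 - 11*s - 6)/(2*s^4 + s^3 - 24*s^2 + 11*s - 4)
Step 2 gives the fully reduced T(s), with no common factor left to cancel. The denominator's leading coefficient is 2, so divide each of its coefficients by 2 to get the monic form.

Therefore the answer is s^4 + s^3/2 - 12*s^2 + 11*s/2 - 2.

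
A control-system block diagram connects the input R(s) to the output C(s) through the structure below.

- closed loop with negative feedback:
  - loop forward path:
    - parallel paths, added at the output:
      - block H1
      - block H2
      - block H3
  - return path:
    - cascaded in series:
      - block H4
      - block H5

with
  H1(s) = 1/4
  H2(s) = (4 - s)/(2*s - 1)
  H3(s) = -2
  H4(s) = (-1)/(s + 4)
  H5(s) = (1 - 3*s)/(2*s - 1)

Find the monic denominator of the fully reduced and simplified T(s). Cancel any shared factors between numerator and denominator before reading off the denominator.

The answer is s^3 - 3*s^2/8 + 27*s/16 - 7/16.

Reasoning:
Step 1: add H1, H2, H3 (parallel); result (23 - 18*s)/(8*s - 4)
Step 2: series reduction of H4, H5; result (3*s - 1)/(2*s^2 + 7*s - 4)
Step 3: feedback reduction of (H1+H2+H3), (H4*H5); result (-36*s^3 - 80*s^2 + 233*s - 92)/(16*s^3 - 6*s^2 + 27*s - 7)
The result of step 3 is T(s) in lowest terms. Its denominator has leading coefficient 16; dividing the denominator through by 16 makes it monic.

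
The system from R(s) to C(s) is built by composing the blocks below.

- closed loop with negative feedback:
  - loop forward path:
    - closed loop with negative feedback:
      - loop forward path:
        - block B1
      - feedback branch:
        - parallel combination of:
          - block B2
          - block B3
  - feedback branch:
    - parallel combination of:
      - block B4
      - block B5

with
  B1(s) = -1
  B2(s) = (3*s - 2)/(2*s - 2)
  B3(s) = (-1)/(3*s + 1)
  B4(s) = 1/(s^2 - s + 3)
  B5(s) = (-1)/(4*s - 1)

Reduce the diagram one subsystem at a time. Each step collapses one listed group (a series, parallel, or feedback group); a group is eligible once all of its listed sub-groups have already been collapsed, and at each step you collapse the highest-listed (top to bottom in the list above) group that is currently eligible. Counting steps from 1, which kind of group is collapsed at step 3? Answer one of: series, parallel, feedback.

Answer: parallel

Working:
Step 1 - sum the parallel branches B2, B3
Step 2 - feedback reduction of B1, (B2+B3)
Step 3 - reduce the parallel group B4, B5
Step 4 - apply the feedback formula to [B1/(1+B1*(B2+B3))], (B4+B5)
The group at step 3 is a parallel group.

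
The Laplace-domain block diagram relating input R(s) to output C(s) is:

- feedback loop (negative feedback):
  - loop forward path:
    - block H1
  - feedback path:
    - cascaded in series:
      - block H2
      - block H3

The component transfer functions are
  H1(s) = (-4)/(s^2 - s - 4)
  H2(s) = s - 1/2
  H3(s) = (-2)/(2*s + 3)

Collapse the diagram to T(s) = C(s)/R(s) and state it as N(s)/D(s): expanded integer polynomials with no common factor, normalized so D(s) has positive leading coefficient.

The answer is (-8*s - 12)/(2*s^3 + s^2 - 3*s - 16).

Reasoning:
Step 1: cascade H2, H3; result (1 - 2*s)/(2*s + 3)
Step 2: reduce the feedback loop with forward H1 and return (H2*H3), which is the overall transfer function T(s) = C(s)/R(s) in lowest terms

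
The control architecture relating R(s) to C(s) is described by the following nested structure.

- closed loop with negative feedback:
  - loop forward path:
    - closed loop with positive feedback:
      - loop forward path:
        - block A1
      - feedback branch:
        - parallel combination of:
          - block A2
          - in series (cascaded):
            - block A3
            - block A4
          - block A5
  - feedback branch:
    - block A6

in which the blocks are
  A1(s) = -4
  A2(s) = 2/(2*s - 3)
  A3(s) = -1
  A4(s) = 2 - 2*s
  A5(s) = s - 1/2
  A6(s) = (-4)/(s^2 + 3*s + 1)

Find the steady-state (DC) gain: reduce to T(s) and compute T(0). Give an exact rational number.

Step 1. series reduction of A3, A4 = 2*s - 2
Step 2. add A2, (A3*A4), A5 (parallel) = (12*s^2 - 28*s + 19)/(4*s - 6)
Step 3. collapse the loop (A1 forward, (A2+(A3*A4)+A5) return) = (12 - 8*s)/(24*s^2 - 54*s + 35)
Step 4. reduce the feedback loop with forward [A1/(1-A1*(A2+(A3*A4)+A5))] and return A6 = (-8*s^3 - 12*s^2 + 28*s + 12)/(24*s^4 + 18*s^3 - 103*s^2 + 83*s - 13)
DC gain: substitute s = 0 into T(s) from step 4: T(0) = 12/(-13) = -12/13.

Therefore the answer is -12/13.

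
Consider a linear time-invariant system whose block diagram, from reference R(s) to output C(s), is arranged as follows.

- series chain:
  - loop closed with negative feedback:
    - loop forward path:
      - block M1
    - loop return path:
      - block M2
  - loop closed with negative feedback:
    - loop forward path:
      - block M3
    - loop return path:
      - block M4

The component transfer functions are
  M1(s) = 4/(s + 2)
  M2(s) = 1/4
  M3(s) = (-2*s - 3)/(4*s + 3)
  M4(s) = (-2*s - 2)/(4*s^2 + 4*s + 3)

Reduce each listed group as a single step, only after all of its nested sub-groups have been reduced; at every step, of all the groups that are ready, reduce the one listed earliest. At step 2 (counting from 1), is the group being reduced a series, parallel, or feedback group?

Reducing step by step:

(1) reduce the feedback loop with forward M1 and return M2
(2) reduce the feedback loop with forward M3 and return M4
(3) cascade [M1/(1+M1*M2)], [M3/(1+M3*M4)]
Step 2 collapses a feedback group.

Answer: feedback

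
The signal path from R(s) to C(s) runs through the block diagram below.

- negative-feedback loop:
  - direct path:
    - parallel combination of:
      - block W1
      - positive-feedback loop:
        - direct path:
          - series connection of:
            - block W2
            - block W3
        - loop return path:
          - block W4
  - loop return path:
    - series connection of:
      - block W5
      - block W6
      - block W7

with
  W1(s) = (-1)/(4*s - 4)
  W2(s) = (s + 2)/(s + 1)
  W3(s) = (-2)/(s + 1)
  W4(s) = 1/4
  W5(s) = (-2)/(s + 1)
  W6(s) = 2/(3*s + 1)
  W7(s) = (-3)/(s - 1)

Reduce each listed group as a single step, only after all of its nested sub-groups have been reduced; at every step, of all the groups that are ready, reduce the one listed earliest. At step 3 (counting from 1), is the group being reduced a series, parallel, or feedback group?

1. series reduction of W2, W3
2. close the feedback loop around (W2*W3), W4
3. combine W1, [(W2*W3)/(1-(W2*W3)*W4)] in parallel
4. combine W5, W6, W7 in series
5. apply the feedback formula to (W1+[(W2*W3)/(1-(W2*W3)*W4)]), (W5*W6*W7)
Step 3: parallel.

Hence the answer: parallel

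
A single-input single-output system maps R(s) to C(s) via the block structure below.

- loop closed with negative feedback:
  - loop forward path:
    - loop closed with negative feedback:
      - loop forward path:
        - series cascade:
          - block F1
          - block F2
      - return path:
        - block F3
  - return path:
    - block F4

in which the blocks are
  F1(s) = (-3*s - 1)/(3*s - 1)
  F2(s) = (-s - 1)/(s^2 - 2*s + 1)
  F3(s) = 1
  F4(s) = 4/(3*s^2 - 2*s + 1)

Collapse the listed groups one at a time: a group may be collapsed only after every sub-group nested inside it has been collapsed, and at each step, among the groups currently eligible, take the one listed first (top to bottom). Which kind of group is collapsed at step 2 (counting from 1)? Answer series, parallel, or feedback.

Reducing step by step:

Step 1 - cascade F1, F2
Step 2 - feedback reduction of (F1*F2), F3
Step 3 - apply the feedback formula to [(F1*F2)/(1+(F1*F2)*F3)], F4
The group at step 2 is a feedback group.

Answer: feedback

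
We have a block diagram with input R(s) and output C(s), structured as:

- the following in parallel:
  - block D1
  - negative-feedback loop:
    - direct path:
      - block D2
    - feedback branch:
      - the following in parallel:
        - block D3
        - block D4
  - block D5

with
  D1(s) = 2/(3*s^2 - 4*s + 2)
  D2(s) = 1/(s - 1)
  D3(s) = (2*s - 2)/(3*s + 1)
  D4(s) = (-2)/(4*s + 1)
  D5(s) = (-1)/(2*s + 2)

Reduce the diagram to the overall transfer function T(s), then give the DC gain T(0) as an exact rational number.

Step 1 - sum the parallel branches D3, D4 = (8*s^2 - 12*s - 4)/(12*s^2 + 7*s + 1)
Step 2 - collapse the loop (D2 forward, (D3+D4) return) = (12*s^2 + 7*s + 1)/(12*s^3 + 3*s^2 - 18*s - 5)
Step 3 - sum the parallel branches D1, [D2/(1+D2*(D3+D4))], D5 = (36*s^5 + 105*s^4 + 46*s^3 - 105*s^2 - 52*s - 6)/(72*s^6 - 6*s^5 - 162*s^4 + 42*s^3 + 94*s^2 - 52*s - 20)
Evaluating the step-3 result (the overall T(s)) at s = 0 gives T(0) = -6/(-20) = 3/10.

Final answer: 3/10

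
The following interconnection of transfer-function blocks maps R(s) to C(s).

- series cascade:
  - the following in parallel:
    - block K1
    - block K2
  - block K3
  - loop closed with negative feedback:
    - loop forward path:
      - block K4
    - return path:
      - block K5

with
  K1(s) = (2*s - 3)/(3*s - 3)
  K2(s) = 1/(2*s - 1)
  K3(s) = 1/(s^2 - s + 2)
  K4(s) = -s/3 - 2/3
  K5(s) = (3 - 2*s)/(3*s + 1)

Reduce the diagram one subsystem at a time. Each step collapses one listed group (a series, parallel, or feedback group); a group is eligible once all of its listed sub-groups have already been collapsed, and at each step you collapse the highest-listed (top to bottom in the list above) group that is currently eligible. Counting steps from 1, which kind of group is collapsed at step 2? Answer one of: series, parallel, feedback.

Answer: feedback

Working:
Step 1 - parallel reduction of K1, K2
Step 2 - apply the feedback formula to K4, K5
Step 3 - multiply (K1+K2), K3, [K4/(1+K4*K5)] (series)
At step 2 the group reduced is feedback.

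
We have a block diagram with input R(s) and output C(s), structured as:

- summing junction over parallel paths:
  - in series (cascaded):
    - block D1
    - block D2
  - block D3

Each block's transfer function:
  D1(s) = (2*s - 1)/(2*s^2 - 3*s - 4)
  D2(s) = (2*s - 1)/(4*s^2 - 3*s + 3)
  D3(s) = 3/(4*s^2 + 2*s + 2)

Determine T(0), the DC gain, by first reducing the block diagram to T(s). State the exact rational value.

Step 1. multiply D1, D2 (series) -> (4*s^2 - 4*s + 1)/(8*s^4 - 18*s^3 - s^2 + 3*s - 12)
Step 2. add (D1*D2), D3 (parallel) -> (40*s^4 - 62*s^3 + s^2 + 3*s - 34)/(32*s^6 - 56*s^5 - 24*s^4 - 26*s^3 - 44*s^2 - 18*s - 24)
Step 2 gives the overall T(s). Then T(0) = -34/(-24) = 17/12.

Final answer: 17/12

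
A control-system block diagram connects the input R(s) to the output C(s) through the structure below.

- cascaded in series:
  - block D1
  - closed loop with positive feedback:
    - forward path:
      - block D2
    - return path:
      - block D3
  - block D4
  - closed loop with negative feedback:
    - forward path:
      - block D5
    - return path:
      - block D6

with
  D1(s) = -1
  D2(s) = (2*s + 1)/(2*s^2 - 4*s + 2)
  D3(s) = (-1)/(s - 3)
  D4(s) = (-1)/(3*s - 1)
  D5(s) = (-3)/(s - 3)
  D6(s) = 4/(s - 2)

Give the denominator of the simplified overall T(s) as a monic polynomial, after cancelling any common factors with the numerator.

The answer is s^6 - 31*s^5/3 + 91*s^4/3 - 43*s^3/2 - 94*s^2/3 + 161*s/6 - 5.

Reasoning:
(1) feedback reduction of D2, D3 = (2*s^2 - 5*s - 3)/(2*s^3 - 10*s^2 + 16*s - 5)
(2) apply the feedback formula to D5, D6 = (6 - 3*s)/(s^2 - 5*s - 6)
(3) cascade D1, [D2/(1-D2*D3)], D4, [D5/(1+D5*D6)] = (-6*s^3 + 27*s^2 - 21*s - 18)/(6*s^6 - 62*s^5 + 182*s^4 - 129*s^3 - 188*s^2 + 161*s - 30)
T(s) is the step-3 result (common factors already cancelled). Leading coefficient of the denominator: 6. Divide through by 6 for the monic polynomial.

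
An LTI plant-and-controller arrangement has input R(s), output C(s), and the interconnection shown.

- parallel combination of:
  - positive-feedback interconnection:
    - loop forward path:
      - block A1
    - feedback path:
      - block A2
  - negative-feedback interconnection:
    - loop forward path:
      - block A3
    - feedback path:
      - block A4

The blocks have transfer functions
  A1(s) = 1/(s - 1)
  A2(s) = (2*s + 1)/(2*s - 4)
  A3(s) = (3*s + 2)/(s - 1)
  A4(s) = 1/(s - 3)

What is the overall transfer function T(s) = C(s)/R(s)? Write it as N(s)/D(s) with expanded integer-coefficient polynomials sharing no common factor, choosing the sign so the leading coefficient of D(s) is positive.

Step 1. reduce the feedback loop with forward A1 and return A2: (2*s - 4)/(2*s^2 - 8*s + 3)
Step 2. reduce the feedback loop with forward A3 and return A4: (3*s^2 - 7*s - 6)/(s^2 - s + 5)
Step 3. parallel reduction of [A1/(1-A1*A2)], [A3/(1+A3*A4)]: this yields T(s), and no further normalization is needed

Final answer: (6*s^4 - 36*s^3 + 47*s^2 + 41*s - 38)/(2*s^4 - 10*s^3 + 21*s^2 - 43*s + 15)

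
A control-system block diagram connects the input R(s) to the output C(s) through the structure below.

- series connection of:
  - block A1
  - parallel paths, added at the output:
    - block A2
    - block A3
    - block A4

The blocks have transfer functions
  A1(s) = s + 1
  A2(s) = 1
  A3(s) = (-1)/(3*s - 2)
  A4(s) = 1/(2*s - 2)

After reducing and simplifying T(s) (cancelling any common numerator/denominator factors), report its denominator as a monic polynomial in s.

Reducing step by step:

Step 1. reduce the parallel group A2, A3, A4 = (6*s^2 - 9*s + 4)/(6*s^2 - 10*s + 4)
Step 2. reduce the series chain A1, (A2+A3+A4) = (6*s^3 - 3*s^2 - 5*s + 4)/(6*s^2 - 10*s + 4)
T(s) is the step-2 result (common factors already cancelled). Leading coefficient of the denominator: 6. Divide through by 6 for the monic polynomial.

Answer: s^2 - 5*s/3 + 2/3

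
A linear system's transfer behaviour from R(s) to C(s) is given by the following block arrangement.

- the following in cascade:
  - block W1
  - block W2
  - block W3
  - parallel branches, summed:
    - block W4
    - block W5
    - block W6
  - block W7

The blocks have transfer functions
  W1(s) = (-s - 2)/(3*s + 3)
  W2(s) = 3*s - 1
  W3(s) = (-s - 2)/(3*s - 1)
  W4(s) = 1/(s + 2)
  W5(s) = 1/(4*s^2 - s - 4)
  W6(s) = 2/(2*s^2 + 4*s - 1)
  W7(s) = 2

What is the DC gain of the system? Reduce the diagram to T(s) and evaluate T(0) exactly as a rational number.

First reduce the diagram to T(s).

Step 1: combine W4, W5, W6 in parallel -> (8*s^4 + 24*s^3 + 6*s^2 - 20*s - 14)/(8*s^5 + 30*s^4 + 12*s^3 - 47*s^2 - 26*s + 8)
Step 2: cascade W1, W2, W3, (W4+W5+W6), W7 -> (16*s^5 + 80*s^4 + 108*s^3 - 16*s^2 - 108*s - 56)/(24*s^5 + 66*s^4 - 6*s^3 - 93*s^2 - 33*s + 12)
Step 2 gives the overall T(s). Then T(0) = -56/12 = -14/3.

Answer: -14/3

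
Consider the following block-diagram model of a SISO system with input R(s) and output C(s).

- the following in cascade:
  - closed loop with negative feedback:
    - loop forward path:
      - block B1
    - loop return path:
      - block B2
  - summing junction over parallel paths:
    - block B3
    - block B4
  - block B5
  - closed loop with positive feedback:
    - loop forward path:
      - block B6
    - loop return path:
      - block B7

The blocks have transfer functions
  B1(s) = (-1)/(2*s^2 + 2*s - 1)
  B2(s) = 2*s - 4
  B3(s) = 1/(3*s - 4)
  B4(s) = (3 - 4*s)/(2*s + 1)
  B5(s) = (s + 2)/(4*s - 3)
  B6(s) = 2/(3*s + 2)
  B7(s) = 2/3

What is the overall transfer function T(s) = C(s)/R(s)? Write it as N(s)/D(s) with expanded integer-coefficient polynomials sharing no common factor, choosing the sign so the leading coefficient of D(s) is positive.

(1) feedback reduction of B1, B2; result (-1)/(2*s^2 + 3)
(2) reduce the parallel group B3, B4; result (-12*s^2 + 27*s - 11)/(6*s^2 - 5*s - 4)
(3) close the feedback loop around B6, B7; result 6/(9*s + 2)
(4) reduce the series chain [B1/(1+B1*B2)], (B3+B4), B5, [B6/(1-B6*B7)], which is the overall transfer function T(s) = C(s)/R(s) in lowest terms

Answer: (72*s^3 - 18*s^2 - 258*s + 132)/(432*s^6 - 588*s^5 + 478*s^4 - 670*s^3 - 207*s^2 + 318*s + 72)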